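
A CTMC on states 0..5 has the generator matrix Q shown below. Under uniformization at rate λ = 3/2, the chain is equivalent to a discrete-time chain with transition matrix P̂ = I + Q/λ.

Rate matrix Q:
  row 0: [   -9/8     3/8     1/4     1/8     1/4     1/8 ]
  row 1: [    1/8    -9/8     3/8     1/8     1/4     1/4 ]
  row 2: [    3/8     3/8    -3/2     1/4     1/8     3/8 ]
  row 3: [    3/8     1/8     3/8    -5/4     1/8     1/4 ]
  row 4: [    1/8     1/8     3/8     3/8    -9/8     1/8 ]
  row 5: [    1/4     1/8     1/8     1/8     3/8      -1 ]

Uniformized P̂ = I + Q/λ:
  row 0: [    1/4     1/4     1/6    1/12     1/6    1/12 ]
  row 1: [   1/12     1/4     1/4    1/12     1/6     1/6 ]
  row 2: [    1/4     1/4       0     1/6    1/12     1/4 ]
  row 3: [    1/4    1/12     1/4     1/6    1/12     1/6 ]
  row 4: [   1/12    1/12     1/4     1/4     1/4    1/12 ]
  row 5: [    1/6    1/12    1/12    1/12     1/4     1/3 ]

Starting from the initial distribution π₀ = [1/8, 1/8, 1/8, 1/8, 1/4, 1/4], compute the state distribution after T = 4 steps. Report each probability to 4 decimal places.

t=0: π = [0.1250, 0.1250, 0.1250, 0.1250, 0.2500, 0.2500]
t=1: π = [0.1667, 0.1458, 0.1667, 0.1458, 0.1875, 0.1875]
t=2: π = [0.1788, 0.1632, 0.1632, 0.1406, 0.1719, 0.1823]
t=3: π = [0.1790, 0.1675, 0.1639, 0.1373, 0.1709, 0.1814]
t=4: π = [0.1785, 0.1684, 0.1639, 0.1369, 0.1709, 0.1814]

π = [0.1785, 0.1684, 0.1639, 0.1369, 0.1709, 0.1814]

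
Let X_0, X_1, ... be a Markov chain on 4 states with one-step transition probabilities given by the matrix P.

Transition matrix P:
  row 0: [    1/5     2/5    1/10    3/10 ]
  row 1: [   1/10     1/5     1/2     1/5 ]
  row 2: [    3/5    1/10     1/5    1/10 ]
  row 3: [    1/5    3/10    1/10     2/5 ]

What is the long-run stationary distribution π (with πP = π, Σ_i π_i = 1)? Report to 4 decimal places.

π = [0.2643, 0.2559, 0.2248, 0.2549]

Balance equations π_j = Σ_i π_i·P[i][j]:
  π_0 = 1/5·π_0 + 1/10·π_1 + 3/5·π_2 + 1/5·π_3
  π_1 = 2/5·π_0 + 1/5·π_1 + 1/10·π_2 + 3/10·π_3
  π_2 = 1/10·π_0 + 1/2·π_1 + 1/5·π_2 + 1/10·π_3
  normalize: π_0 + π_1 + π_2 + π_3 = 1
Solving the linear system gives exactly π = [281/1063, 272/1063, 239/1063, 271/1063].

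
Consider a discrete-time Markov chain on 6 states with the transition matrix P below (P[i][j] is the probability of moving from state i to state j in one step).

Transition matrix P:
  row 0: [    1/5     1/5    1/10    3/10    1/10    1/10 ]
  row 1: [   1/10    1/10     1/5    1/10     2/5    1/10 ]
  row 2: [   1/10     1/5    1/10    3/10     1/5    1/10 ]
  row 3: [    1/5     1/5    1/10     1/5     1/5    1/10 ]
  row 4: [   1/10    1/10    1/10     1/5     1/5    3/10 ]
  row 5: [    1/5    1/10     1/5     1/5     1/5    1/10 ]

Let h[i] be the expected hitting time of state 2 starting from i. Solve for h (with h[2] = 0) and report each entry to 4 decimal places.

h = [7.7461, 7.0223, 0.0000, 7.7391, 7.6697, 7.0369]

First-step conditioning: h[2] = 0; for i ≠ 2, h[i] = 1 + Σ_k P[i][k]·h[k].
  h[0] = 1 + 1/5·h[0] + 1/5·h[1] + 3/10·h[3] + 1/10·h[4] + 1/10·h[5]
  h[1] = 1 + 1/10·h[0] + 1/10·h[1] + 1/10·h[3] + 2/5·h[4] + 1/10·h[5]
  h[3] = 1 + 1/5·h[0] + 1/5·h[1] + 1/5·h[3] + 1/5·h[4] + 1/10·h[5]
  h[4] = 1 + 1/10·h[0] + 1/10·h[1] + 1/5·h[3] + 1/5·h[4] + 3/10·h[5]
  h[5] = 1 + 1/5·h[0] + 1/10·h[1] + 1/5·h[3] + 1/5·h[4] + 1/10·h[5]
Solving the 5×5 linear system over states ≠ 2 gives exactly h = [111520/14397, 33700/4799, 0, 37140/4799, 110420/14397, 33770/4799] (h[2] = 0 is the target).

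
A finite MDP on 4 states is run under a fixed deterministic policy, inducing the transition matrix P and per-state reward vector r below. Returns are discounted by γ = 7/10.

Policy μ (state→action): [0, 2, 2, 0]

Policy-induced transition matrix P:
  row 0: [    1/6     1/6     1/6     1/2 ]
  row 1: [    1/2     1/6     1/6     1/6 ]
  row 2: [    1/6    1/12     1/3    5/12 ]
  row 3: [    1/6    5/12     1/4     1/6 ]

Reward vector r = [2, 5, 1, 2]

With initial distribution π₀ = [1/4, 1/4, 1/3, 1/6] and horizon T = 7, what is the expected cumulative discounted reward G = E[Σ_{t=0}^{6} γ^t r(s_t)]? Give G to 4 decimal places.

G = 7.3548

t=0: π = [0.2500, 0.2500, 0.3333, 0.1667], E[r] = 2.4167, γ^t·E[r] = 2.416667, running G = 2.416667
t=1: π = [0.2500, 0.1806, 0.2361, 0.3333], E[r] = 2.3056, γ^t·E[r] = 1.613889, running G = 4.030556
t=2: π = [0.2269, 0.2303, 0.2338, 0.3090], E[r] = 2.4572, γ^t·E[r] = 1.204016, running G = 5.234572
t=3: π = [0.2434, 0.2244, 0.2314, 0.3007], E[r] = 2.4419, γ^t·E[r] = 0.837584, running G = 6.072156
t=4: π = [0.2415, 0.2226, 0.2303, 0.3057], E[r] = 2.4374, γ^t·E[r] = 0.585223, running G = 6.657379
t=5: π = [0.2409, 0.2239, 0.2305, 0.3047], E[r] = 2.4412, γ^t·E[r] = 0.410284, running G = 7.067663
t=6: π = [0.2413, 0.2236, 0.2305, 0.3046], E[r] = 2.4404, γ^t·E[r] = 0.287115, running G = 7.354778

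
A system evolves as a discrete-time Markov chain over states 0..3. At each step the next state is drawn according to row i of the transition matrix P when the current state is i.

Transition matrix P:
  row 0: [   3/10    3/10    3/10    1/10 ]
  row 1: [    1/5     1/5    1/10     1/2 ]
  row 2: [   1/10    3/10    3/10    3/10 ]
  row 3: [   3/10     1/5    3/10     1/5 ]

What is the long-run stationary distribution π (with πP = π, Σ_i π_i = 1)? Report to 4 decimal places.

π = [0.2251, 0.2476, 0.2505, 0.2768]

Balance equations π_j = Σ_i π_i·P[i][j]:
  π_0 = 3/10·π_0 + 1/5·π_1 + 1/10·π_2 + 3/10·π_3
  π_1 = 3/10·π_0 + 1/5·π_1 + 3/10·π_2 + 1/5·π_3
  π_2 = 3/10·π_0 + 1/10·π_1 + 3/10·π_2 + 3/10·π_3
  normalize: π_0 + π_1 + π_2 + π_3 = 1
Solving the linear system gives exactly π = [77/342, 127/513, 257/1026, 142/513].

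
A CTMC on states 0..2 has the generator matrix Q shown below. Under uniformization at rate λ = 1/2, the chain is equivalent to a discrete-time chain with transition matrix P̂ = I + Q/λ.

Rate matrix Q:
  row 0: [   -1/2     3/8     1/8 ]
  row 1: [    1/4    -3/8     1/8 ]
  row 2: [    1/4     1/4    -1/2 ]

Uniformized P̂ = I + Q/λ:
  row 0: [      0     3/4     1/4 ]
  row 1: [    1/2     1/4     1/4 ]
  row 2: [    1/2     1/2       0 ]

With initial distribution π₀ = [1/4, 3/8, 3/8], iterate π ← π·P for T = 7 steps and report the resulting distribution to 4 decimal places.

π = [0.3340, 0.4660, 0.2000]

t=0: π = [0.2500, 0.3750, 0.3750]
t=1: π = [0.3750, 0.4688, 0.1563]
t=2: π = [0.3125, 0.4766, 0.2109]
t=3: π = [0.3438, 0.4590, 0.1973]
t=4: π = [0.3281, 0.4712, 0.2007]
t=5: π = [0.3359, 0.4642, 0.1998]
t=6: π = [0.3320, 0.4679, 0.2000]
t=7: π = [0.3340, 0.4660, 0.2000]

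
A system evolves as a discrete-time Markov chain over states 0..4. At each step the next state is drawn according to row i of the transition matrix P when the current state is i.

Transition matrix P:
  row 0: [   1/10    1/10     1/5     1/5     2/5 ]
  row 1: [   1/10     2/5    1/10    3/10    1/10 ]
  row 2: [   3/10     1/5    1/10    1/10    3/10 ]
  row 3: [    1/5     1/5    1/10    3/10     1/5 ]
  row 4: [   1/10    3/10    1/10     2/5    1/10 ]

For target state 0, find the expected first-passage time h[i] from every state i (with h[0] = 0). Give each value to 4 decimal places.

h = [0.0000, 6.6892, 5.4730, 6.0135, 6.6216]

First-step conditioning: h[0] = 0; for i ≠ 0, h[i] = 1 + Σ_k P[i][k]·h[k].
  h[1] = 1 + 2/5·h[1] + 1/10·h[2] + 3/10·h[3] + 1/10·h[4]
  h[2] = 1 + 1/5·h[1] + 1/10·h[2] + 1/10·h[3] + 3/10·h[4]
  h[3] = 1 + 1/5·h[1] + 1/10·h[2] + 3/10·h[3] + 1/5·h[4]
  h[4] = 1 + 3/10·h[1] + 1/10·h[2] + 2/5·h[3] + 1/10·h[4]
Solving the 4×4 linear system over states ≠ 0 gives exactly h = [0, 495/74, 405/74, 445/74, 245/37] (h[0] = 0 is the target).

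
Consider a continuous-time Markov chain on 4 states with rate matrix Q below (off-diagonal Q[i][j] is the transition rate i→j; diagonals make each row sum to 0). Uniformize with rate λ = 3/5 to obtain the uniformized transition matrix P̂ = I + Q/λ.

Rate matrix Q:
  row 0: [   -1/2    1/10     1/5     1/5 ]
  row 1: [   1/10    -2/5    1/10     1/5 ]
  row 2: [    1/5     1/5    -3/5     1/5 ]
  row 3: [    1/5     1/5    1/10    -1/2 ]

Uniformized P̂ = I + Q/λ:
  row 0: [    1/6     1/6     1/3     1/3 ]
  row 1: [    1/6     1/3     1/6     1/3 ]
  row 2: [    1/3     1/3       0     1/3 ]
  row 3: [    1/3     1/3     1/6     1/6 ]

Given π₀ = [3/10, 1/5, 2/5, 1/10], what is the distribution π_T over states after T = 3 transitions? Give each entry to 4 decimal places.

π = [0.2440, 0.2926, 0.1769, 0.2866]

t=0: π = [0.3000, 0.2000, 0.4000, 0.1000]
t=1: π = [0.2500, 0.2833, 0.1500, 0.3167]
t=2: π = [0.2444, 0.2917, 0.1833, 0.2806]
t=3: π = [0.2440, 0.2926, 0.1769, 0.2866]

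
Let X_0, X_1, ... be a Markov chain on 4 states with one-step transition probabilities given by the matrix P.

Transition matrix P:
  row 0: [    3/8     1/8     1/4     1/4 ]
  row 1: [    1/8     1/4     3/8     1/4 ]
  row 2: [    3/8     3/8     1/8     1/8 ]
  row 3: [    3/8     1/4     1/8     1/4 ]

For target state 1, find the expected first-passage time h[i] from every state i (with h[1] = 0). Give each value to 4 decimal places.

First-step conditioning: h[1] = 0; for i ≠ 1, h[i] = 1 + Σ_k P[i][k]·h[k].
  h[0] = 1 + 3/8·h[0] + 1/4·h[2] + 1/4·h[3]
  h[2] = 1 + 3/8·h[0] + 1/8·h[2] + 1/8·h[3]
  h[3] = 1 + 3/8·h[0] + 1/8·h[2] + 1/4·h[3]
Solving the 3×3 linear system over states ≠ 1 gives exactly h = [568/115, 0, 448/115, 512/115] (h[1] = 0 is the target).

h = [4.9391, 0.0000, 3.8957, 4.4522]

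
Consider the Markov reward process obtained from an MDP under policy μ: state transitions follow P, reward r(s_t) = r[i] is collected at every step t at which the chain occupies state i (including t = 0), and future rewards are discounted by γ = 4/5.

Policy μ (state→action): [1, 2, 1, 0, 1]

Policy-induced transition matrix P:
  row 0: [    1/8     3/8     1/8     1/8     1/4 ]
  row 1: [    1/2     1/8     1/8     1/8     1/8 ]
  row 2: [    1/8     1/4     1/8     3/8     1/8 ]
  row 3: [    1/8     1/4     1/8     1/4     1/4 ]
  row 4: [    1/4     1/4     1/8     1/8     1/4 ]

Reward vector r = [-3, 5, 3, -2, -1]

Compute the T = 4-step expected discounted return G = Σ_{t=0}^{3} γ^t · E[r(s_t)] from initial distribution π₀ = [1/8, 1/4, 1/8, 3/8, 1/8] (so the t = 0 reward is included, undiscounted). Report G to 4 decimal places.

t=0: π = [0.1250, 0.2500, 0.1250, 0.3750, 0.1250], E[r] = 0.3750, γ^t·E[r] = 0.375000, running G = 0.375000
t=1: π = [0.2344, 0.2344, 0.1250, 0.2031, 0.2031], E[r] = 0.2344, γ^t·E[r] = 0.187500, running G = 0.562500
t=2: π = [0.2383, 0.2500, 0.1250, 0.1816, 0.2051], E[r] = 0.3418, γ^t·E[r] = 0.218750, running G = 0.781250
t=3: π = [0.2444, 0.2485, 0.1250, 0.1790, 0.2031], E[r] = 0.3235, γ^t·E[r] = 0.165625, running G = 0.946875

G = 0.9469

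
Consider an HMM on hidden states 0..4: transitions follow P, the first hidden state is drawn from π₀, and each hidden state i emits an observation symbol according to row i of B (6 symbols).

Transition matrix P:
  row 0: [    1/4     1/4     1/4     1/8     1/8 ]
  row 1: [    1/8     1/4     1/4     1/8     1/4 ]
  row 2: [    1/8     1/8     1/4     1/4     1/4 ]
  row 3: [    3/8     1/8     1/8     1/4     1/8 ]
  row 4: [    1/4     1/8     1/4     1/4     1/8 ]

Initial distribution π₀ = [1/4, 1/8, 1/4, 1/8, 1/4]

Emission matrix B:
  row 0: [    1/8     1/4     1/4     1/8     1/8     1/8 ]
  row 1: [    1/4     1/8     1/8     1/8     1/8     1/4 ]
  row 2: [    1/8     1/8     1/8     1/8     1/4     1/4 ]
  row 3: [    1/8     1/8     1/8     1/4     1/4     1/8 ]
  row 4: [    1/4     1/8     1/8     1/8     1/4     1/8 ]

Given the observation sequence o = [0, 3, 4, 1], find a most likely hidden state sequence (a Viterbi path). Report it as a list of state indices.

t=0: δ = [3.125e-02, 3.125e-02, 3.125e-02, 1.562e-02, 6.250e-02]  (obs o_0=0)
t=1: δ = [1.953e-03, 9.766e-04, 1.953e-03, 3.906e-03, 9.766e-04]  ψ = [4, 0, 4, 4, 1]  (obs o_1=3)
t=2: δ = [1.831e-04, 6.104e-05, 1.221e-04, 2.441e-04, 1.221e-04]  ψ = [3, 0, 0, 3, 2]  (obs o_2=4)
t=3: δ = [2.289e-05, 5.722e-06, 5.722e-06, 7.629e-06, 3.815e-06]  ψ = [3, 0, 0, 3, 2]  (obs o_3=1)
backtrack: best end state = 0; path = [4, 3, 3, 0]

path = [4, 3, 3, 0]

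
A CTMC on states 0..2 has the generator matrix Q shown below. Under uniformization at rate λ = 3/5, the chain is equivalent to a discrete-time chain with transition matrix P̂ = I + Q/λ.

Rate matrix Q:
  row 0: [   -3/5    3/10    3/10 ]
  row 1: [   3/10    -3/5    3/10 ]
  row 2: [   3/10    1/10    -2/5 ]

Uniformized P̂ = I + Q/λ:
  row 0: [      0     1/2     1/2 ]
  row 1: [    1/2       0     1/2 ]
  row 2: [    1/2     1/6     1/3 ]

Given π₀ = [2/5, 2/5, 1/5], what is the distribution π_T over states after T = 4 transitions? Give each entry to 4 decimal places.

π = [0.3375, 0.2341, 0.4284]

t=0: π = [0.4000, 0.4000, 0.2000]
t=1: π = [0.3000, 0.2333, 0.4667]
t=2: π = [0.3500, 0.2278, 0.4222]
t=3: π = [0.3250, 0.2454, 0.4296]
t=4: π = [0.3375, 0.2341, 0.4284]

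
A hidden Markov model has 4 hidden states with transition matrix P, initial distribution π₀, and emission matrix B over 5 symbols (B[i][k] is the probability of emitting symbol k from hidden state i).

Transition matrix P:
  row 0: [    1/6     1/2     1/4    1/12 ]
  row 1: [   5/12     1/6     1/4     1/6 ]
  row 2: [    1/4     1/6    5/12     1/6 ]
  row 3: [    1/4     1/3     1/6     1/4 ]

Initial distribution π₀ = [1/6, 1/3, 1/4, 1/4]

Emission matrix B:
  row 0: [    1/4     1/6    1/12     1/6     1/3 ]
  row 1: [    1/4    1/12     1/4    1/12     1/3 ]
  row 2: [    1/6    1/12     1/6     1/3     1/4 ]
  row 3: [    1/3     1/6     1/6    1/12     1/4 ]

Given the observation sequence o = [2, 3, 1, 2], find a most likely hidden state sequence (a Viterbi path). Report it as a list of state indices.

t=0: δ = [1.389e-02, 8.333e-02, 4.167e-02, 4.167e-02]  (obs o_0=2)
t=1: δ = [5.787e-03, 1.157e-03, 6.944e-03, 1.157e-03]  ψ = [1, 1, 1, 1]  (obs o_1=3)
t=2: δ = [2.894e-04, 2.411e-04, 2.411e-04, 1.929e-04]  ψ = [2, 0, 2, 2]  (obs o_2=1)
t=3: δ = [8.372e-06, 3.617e-05, 1.674e-05, 8.038e-06]  ψ = [1, 0, 2, 3]  (obs o_3=2)
backtrack: best end state = 1; path = [1, 2, 0, 1]

path = [1, 2, 0, 1]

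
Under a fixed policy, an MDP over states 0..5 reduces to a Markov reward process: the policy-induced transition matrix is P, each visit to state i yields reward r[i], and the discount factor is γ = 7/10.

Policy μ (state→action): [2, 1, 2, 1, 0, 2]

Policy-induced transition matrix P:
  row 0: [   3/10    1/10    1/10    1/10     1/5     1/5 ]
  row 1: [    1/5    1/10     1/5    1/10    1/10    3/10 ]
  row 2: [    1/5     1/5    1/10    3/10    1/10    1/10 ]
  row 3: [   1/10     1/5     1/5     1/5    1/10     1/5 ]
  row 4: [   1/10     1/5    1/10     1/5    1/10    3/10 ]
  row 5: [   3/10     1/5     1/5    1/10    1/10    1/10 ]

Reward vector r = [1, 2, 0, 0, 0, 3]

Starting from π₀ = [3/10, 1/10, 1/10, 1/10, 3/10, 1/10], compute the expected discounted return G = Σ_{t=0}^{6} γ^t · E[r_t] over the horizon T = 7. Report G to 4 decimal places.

G = 3.1485

t=0: π = [0.3000, 0.1000, 0.1000, 0.1000, 0.3000, 0.1000], E[r] = 0.8000, γ^t·E[r] = 0.800000, running G = 0.800000
t=1: π = [0.2000, 0.1600, 0.1300, 0.1600, 0.1300, 0.2200], E[r] = 1.1800, γ^t·E[r] = 0.826000, running G = 1.626000
t=2: π = [0.2130, 0.1640, 0.1540, 0.1550, 0.1200, 0.1940], E[r] = 1.1230, γ^t·E[r] = 0.550270, running G = 2.176270
t=3: π = [0.2132, 0.1623, 0.1513, 0.1583, 0.1213, 0.1936], E[r] = 1.1186, γ^t·E[r] = 0.383680, running G = 2.559950
t=4: π = [0.2127, 0.1625, 0.1514, 0.1582, 0.1213, 0.1939], E[r] = 1.1192, γ^t·E[r] = 0.268727, running G = 2.828677
t=5: π = [0.2127, 0.1625, 0.1515, 0.1582, 0.1213, 0.1938], E[r] = 1.1192, γ^t·E[r] = 0.188106, running G = 3.016783
t=6: π = [0.2127, 0.1625, 0.1515, 0.1582, 0.1213, 0.1938], E[r] = 1.1192, γ^t·E[r] = 0.131673, running G = 3.148456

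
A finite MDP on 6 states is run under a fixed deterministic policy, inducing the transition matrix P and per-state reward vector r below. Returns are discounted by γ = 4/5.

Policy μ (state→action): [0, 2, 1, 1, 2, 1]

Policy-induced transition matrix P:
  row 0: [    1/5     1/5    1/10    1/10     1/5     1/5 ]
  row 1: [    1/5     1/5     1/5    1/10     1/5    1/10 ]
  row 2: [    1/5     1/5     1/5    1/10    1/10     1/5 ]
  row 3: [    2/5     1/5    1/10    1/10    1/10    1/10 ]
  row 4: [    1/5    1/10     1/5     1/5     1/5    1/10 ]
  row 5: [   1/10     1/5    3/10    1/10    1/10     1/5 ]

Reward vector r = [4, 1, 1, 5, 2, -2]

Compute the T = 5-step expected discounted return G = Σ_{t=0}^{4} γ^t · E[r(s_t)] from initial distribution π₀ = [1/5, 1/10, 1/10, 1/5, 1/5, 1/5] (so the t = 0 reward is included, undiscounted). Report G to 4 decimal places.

t=0: π = [0.2000, 0.1000, 0.1000, 0.2000, 0.2000, 0.2000], E[r] = 2.0000, γ^t·E[r] = 2.000000, running G = 2.000000
t=1: π = [0.2200, 0.1800, 0.1800, 0.1200, 0.1500, 0.1500], E[r] = 1.8400, γ^t·E[r] = 1.472000, running G = 3.472000
t=2: π = [0.2090, 0.1850, 0.1810, 0.1150, 0.1550, 0.1550], E[r] = 1.7770, γ^t·E[r] = 1.137280, running G = 4.609280
t=3: π = [0.2075, 0.1845, 0.1831, 0.1155, 0.1549, 0.1545], E[r] = 1.7759, γ^t·E[r] = 0.909261, running G = 5.518541
t=4: π = [0.2077, 0.1845, 0.1832, 0.1155, 0.1547, 0.1545], E[r] = 1.7761, γ^t·E[r] = 0.727478, running G = 6.246019

G = 6.2460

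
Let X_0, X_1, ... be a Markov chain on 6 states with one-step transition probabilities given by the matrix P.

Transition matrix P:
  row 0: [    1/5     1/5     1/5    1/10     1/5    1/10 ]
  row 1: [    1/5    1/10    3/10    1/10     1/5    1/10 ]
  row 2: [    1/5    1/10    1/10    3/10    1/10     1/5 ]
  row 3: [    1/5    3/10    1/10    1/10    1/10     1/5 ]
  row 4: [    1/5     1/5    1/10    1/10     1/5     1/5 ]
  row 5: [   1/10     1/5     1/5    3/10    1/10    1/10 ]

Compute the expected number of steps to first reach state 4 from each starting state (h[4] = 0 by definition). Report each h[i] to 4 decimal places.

First-step conditioning: h[4] = 0; for i ≠ 4, h[i] = 1 + Σ_k P[i][k]·h[k].
  h[0] = 1 + 1/5·h[0] + 1/5·h[1] + 1/5·h[2] + 1/10·h[3] + 1/10·h[5]
  h[1] = 1 + 1/5·h[0] + 1/10·h[1] + 3/10·h[2] + 1/10·h[3] + 1/10·h[5]
  h[2] = 1 + 1/5·h[0] + 1/10·h[1] + 1/10·h[2] + 3/10·h[3] + 1/5·h[5]
  h[3] = 1 + 1/5·h[0] + 3/10·h[1] + 1/10·h[2] + 1/10·h[3] + 1/5·h[5]
  h[5] = 1 + 1/10·h[0] + 1/5·h[1] + 1/5·h[2] + 3/10·h[3] + 1/10·h[5]
Solving the 5×5 linear system over states ≠ 4 gives exactly h = [15220/2311, 15385/2311, 17035/2311, 16760/2311, 0, 17050/2311] (h[4] = 0 is the target).

h = [6.5859, 6.6573, 7.3713, 7.2523, 0.0000, 7.3778]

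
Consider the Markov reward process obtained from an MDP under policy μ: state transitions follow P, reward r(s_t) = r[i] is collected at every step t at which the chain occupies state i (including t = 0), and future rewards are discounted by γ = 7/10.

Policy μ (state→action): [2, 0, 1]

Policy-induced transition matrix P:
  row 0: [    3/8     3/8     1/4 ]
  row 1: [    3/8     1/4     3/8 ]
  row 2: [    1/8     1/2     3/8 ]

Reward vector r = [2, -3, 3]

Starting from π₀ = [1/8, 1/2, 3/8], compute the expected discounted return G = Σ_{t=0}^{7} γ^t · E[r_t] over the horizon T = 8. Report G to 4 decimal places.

t=0: π = [0.1250, 0.5000, 0.3750], E[r] = -0.1250, γ^t·E[r] = -0.125000, running G = -0.125000
t=1: π = [0.2813, 0.3594, 0.3594], E[r] = 0.5625, γ^t·E[r] = 0.393750, running G = 0.268750
t=2: π = [0.2852, 0.3750, 0.3398], E[r] = 0.4648, γ^t·E[r] = 0.227773, running G = 0.496523
t=3: π = [0.2900, 0.3706, 0.3394], E[r] = 0.4863, γ^t·E[r] = 0.166811, running G = 0.663334
t=4: π = [0.2902, 0.3711, 0.3387], E[r] = 0.4833, γ^t·E[r] = 0.116035, running G = 0.779369
t=5: π = [0.2903, 0.3710, 0.3387], E[r] = 0.4839, γ^t·E[r] = 0.081337, running G = 0.860706
t=6: π = [0.2903, 0.3710, 0.3387], E[r] = 0.4839, γ^t·E[r] = 0.056925, running G = 0.917630
t=7: π = [0.2903, 0.3710, 0.3387], E[r] = 0.4839, γ^t·E[r] = 0.039849, running G = 0.957480

G = 0.9575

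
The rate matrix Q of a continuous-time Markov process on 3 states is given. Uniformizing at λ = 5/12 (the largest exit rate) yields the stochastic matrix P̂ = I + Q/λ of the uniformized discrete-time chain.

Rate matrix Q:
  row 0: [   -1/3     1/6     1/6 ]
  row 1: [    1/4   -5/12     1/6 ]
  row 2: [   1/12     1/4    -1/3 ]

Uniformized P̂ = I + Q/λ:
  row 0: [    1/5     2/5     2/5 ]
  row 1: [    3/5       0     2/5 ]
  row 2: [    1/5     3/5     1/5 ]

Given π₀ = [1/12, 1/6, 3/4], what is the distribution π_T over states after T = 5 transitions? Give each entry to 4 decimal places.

π = [0.3276, 0.3392, 0.3332]

t=0: π = [0.0833, 0.1667, 0.7500]
t=1: π = [0.2667, 0.4833, 0.2500]
t=2: π = [0.3933, 0.2567, 0.3500]
t=3: π = [0.3027, 0.3673, 0.3300]
t=4: π = [0.3469, 0.3191, 0.3340]
t=5: π = [0.3276, 0.3392, 0.3332]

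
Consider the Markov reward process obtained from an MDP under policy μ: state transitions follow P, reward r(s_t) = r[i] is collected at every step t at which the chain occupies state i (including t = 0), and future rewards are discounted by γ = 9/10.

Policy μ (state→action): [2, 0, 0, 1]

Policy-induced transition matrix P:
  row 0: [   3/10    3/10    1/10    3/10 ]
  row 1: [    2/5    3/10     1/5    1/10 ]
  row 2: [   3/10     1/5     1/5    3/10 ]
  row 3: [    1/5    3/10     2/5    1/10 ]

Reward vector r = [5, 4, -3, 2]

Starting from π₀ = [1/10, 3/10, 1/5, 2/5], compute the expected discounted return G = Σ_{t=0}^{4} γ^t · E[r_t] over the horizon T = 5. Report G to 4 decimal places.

G = 9.1306

t=0: π = [0.1000, 0.3000, 0.2000, 0.4000], E[r] = 1.9000, γ^t·E[r] = 1.900000, running G = 1.900000
t=1: π = [0.2900, 0.2800, 0.2700, 0.1600], E[r] = 2.0800, γ^t·E[r] = 1.872000, running G = 3.772000
t=2: π = [0.3120, 0.2730, 0.2030, 0.2120], E[r] = 2.4670, γ^t·E[r] = 1.998270, running G = 5.770270
t=3: π = [0.3061, 0.2797, 0.2112, 0.2030], E[r] = 2.4217, γ^t·E[r] = 1.765419, running G = 7.535689
t=4: π = [0.3077, 0.2789, 0.2100, 0.2035], E[r] = 2.4308, γ^t·E[r] = 1.594861, running G = 9.130550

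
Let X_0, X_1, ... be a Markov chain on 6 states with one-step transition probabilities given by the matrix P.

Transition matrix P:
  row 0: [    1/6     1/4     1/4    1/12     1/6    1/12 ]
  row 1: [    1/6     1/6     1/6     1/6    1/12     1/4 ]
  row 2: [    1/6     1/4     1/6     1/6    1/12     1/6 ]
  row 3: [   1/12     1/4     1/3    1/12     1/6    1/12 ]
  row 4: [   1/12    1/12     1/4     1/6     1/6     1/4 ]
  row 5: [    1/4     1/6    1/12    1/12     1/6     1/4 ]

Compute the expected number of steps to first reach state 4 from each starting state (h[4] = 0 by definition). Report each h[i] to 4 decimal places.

h = [7.5763, 8.0931, 8.1500, 7.6241, 0.0000, 7.4099]

First-step conditioning: h[4] = 0; for i ≠ 4, h[i] = 1 + Σ_k P[i][k]·h[k].
  h[0] = 1 + 1/6·h[0] + 1/4·h[1] + 1/4·h[2] + 1/12·h[3] + 1/12·h[5]
  h[1] = 1 + 1/6·h[0] + 1/6·h[1] + 1/6·h[2] + 1/6·h[3] + 1/4·h[5]
  h[2] = 1 + 1/6·h[0] + 1/4·h[1] + 1/6·h[2] + 1/6·h[3] + 1/6·h[5]
  h[3] = 1 + 1/12·h[0] + 1/4·h[1] + 1/3·h[2] + 1/12·h[3] + 1/12·h[5]
  h[5] = 1 + 1/4·h[0] + 1/6·h[1] + 1/12·h[2] + 1/12·h[3] + 1/4·h[5]
Solving the 5×5 linear system over states ≠ 4 gives exactly h = [83044/10961, 88708/10961, 89332/10961, 83568/10961, 0, 81220/10961] (h[4] = 0 is the target).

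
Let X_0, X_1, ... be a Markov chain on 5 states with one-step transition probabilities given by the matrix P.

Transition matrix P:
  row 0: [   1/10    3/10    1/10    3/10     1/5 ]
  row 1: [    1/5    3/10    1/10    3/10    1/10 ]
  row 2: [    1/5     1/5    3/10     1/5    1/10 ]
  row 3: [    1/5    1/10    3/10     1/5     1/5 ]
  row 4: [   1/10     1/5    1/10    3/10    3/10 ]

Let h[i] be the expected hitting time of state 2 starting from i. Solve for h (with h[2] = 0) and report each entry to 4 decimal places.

h = [6.4706, 6.4706, 0.0000, 5.2941, 6.4706]

First-step conditioning: h[2] = 0; for i ≠ 2, h[i] = 1 + Σ_k P[i][k]·h[k].
  h[0] = 1 + 1/10·h[0] + 3/10·h[1] + 3/10·h[3] + 1/5·h[4]
  h[1] = 1 + 1/5·h[0] + 3/10·h[1] + 3/10·h[3] + 1/10·h[4]
  h[3] = 1 + 1/5·h[0] + 1/10·h[1] + 1/5·h[3] + 1/5·h[4]
  h[4] = 1 + 1/10·h[0] + 1/5·h[1] + 3/10·h[3] + 3/10·h[4]
Solving the 4×4 linear system over states ≠ 2 gives exactly h = [110/17, 110/17, 0, 90/17, 110/17] (h[2] = 0 is the target).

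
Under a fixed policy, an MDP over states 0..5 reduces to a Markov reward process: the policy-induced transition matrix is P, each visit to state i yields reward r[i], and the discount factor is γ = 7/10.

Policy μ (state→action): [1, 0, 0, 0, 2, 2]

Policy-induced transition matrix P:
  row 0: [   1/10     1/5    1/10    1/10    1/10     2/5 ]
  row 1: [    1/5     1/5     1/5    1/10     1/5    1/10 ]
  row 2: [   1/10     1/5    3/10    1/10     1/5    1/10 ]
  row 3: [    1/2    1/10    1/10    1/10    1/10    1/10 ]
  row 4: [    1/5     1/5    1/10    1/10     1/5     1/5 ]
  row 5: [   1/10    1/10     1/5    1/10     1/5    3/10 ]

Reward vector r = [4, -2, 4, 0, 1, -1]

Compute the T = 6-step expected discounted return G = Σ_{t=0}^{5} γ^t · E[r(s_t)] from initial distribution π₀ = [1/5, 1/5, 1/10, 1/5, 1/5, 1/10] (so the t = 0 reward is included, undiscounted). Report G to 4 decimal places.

G = 2.9019

t=0: π = [0.2000, 0.2000, 0.1000, 0.2000, 0.2000, 0.1000], E[r] = 0.9000, γ^t·E[r] = 0.900000, running G = 0.900000
t=1: π = [0.2200, 0.1700, 0.1500, 0.1000, 0.1600, 0.2000], E[r] = 1.1000, γ^t·E[r] = 0.770000, running G = 1.670000
t=2: π = [0.1730, 0.1700, 0.1670, 0.1000, 0.1680, 0.2220], E[r] = 0.9660, γ^t·E[r] = 0.473340, running G = 2.143340
t=3: π = [0.1738, 0.1678, 0.1726, 0.1000, 0.1727, 0.2131], E[r] = 1.0096, γ^t·E[r] = 0.346293, running G = 2.489633
t=4: π = [0.1741, 0.1687, 0.1726, 0.1000, 0.1726, 0.2120], E[r] = 1.0099, γ^t·E[r] = 0.242465, running G = 2.732098
t=5: π = [0.1741, 0.1688, 0.1726, 0.1000, 0.1726, 0.2119], E[r] = 1.0100, γ^t·E[r] = 0.169754, running G = 2.901852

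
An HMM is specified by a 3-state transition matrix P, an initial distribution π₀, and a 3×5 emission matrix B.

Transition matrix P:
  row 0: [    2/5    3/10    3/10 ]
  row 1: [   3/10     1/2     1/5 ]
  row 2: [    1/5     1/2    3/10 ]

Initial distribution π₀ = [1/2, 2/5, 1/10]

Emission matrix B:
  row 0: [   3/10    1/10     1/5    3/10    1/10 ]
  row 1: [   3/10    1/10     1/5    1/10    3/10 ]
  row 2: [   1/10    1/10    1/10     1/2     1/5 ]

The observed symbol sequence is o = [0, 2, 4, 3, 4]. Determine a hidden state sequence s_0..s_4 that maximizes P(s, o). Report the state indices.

path = [1, 1, 1, 2, 1]

t=0: δ = [1.500e-01, 1.200e-01, 1.000e-02]  (obs o_0=0)
t=1: δ = [1.200e-02, 1.200e-02, 4.500e-03]  ψ = [0, 1, 0]  (obs o_1=2)
t=2: δ = [4.800e-04, 1.800e-03, 7.200e-04]  ψ = [0, 1, 0]  (obs o_2=4)
t=3: δ = [1.620e-04, 9.000e-05, 1.800e-04]  ψ = [1, 1, 1]  (obs o_3=3)
t=4: δ = [6.480e-06, 2.700e-05, 1.080e-05]  ψ = [0, 2, 2]  (obs o_4=4)
backtrack: best end state = 1; path = [1, 1, 1, 2, 1]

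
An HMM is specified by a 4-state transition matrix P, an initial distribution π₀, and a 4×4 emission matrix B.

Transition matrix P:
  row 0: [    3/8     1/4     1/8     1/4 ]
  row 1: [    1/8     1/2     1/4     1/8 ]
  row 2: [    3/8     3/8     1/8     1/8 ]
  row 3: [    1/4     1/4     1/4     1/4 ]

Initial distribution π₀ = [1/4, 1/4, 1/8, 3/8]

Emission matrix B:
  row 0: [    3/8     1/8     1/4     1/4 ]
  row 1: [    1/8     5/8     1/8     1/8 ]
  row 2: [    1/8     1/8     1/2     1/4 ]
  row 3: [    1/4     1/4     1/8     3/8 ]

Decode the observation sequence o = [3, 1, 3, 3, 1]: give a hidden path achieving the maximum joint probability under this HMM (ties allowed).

t=0: δ = [6.250e-02, 3.125e-02, 3.125e-02, 1.406e-01]  (obs o_0=3)
t=1: δ = [4.395e-03, 2.197e-02, 4.395e-03, 8.789e-03]  ψ = [3, 3, 3, 3]  (obs o_1=1)
t=2: δ = [6.866e-04, 1.373e-03, 1.373e-03, 1.030e-03]  ψ = [1, 1, 1, 1]  (obs o_2=3)
t=3: δ = [1.287e-04, 8.583e-05, 8.583e-05, 9.656e-05]  ψ = [2, 1, 1, 3]  (obs o_3=3)
t=4: δ = [6.035e-06, 2.682e-05, 3.017e-06, 8.047e-06]  ψ = [0, 1, 3, 0]  (obs o_4=1)
backtrack: best end state = 1; path = [3, 1, 1, 1, 1]

path = [3, 1, 1, 1, 1]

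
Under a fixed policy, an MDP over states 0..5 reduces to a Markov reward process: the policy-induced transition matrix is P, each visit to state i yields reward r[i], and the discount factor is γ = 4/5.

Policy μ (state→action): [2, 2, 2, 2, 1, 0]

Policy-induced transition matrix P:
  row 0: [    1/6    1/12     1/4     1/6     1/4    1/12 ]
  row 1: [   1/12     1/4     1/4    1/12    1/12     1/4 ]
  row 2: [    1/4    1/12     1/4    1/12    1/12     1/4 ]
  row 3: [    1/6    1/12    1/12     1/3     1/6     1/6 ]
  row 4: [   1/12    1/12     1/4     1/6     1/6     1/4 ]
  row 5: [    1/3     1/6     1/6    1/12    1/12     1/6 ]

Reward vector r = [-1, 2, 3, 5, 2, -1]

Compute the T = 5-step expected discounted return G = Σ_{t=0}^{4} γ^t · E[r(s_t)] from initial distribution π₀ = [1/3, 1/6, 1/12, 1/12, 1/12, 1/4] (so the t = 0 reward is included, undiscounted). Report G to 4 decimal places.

t=0: π = [0.3333, 0.1667, 0.0833, 0.0833, 0.0833, 0.2500], E[r] = 0.5833, γ^t·E[r] = 0.583333, running G = 0.583333
t=1: π = [0.1944, 0.1319, 0.2153, 0.1389, 0.1528, 0.1667], E[r] = 1.5486, γ^t·E[r] = 1.238889, running G = 1.822222
t=2: π = [0.1887, 0.1192, 0.2130, 0.1470, 0.1400, 0.1921], E[r] = 1.5116, γ^t·E[r] = 0.967407, running G = 2.789630
t=3: π = [0.1948, 0.1192, 0.2095, 0.1475, 0.1387, 0.1903], E[r] = 1.4965, γ^t·E[r] = 0.766222, running G = 3.555852
t=4: π = [0.1943, 0.1191, 0.2096, 0.1480, 0.1397, 0.1894], E[r] = 1.5024, γ^t·E[r] = 0.615368, running G = 4.171220

G = 4.1712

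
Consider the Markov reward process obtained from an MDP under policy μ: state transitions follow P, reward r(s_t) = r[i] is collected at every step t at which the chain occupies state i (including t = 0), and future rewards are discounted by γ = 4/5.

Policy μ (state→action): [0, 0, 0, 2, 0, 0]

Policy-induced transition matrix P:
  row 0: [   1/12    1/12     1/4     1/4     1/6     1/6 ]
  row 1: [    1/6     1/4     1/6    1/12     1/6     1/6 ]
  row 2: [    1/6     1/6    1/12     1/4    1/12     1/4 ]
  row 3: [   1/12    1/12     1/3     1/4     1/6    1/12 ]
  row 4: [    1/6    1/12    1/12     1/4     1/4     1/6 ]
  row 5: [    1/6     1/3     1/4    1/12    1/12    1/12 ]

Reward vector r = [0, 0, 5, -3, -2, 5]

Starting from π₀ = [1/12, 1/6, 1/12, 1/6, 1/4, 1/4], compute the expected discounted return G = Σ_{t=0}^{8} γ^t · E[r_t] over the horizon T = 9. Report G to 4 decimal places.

G = 3.4610

t=0: π = [0.0833, 0.1667, 0.0833, 0.1667, 0.2500, 0.2500], E[r] = 0.6667, γ^t·E[r] = 0.666667, running G = 0.666667
t=1: π = [0.1458, 0.1806, 0.1944, 0.1806, 0.1597, 0.1389], E[r] = 0.8056, γ^t·E[r] = 0.644444, running G = 1.311111
t=2: π = [0.1395, 0.1644, 0.1910, 0.1968, 0.1522, 0.1563], E[r] = 0.8414, γ^t·E[r] = 0.538519, running G = 1.849630
t=3: π = [0.1386, 0.1657, 0.1955, 0.1966, 0.1504, 0.1532], E[r] = 0.8528, γ^t·E[r] = 0.436642, running G = 2.286272
t=4: π = [0.1387, 0.1655, 0.1949, 0.1969, 0.1501, 0.1538], E[r] = 0.8528, γ^t·E[r] = 0.349310, running G = 2.635582
t=5: π = [0.1387, 0.1656, 0.1951, 0.1968, 0.1501, 0.1537], E[r] = 0.8534, γ^t·E[r] = 0.279633, running G = 2.915215
t=6: π = [0.1387, 0.1656, 0.1951, 0.1968, 0.1501, 0.1537], E[r] = 0.8533, γ^t·E[r] = 0.223696, running G = 3.138911
t=7: π = [0.1387, 0.1656, 0.1951, 0.1968, 0.1501, 0.1537], E[r] = 0.8534, γ^t·E[r] = 0.178962, running G = 3.317872
t=8: π = [0.1387, 0.1656, 0.1951, 0.1968, 0.1501, 0.1537], E[r] = 0.8534, γ^t·E[r] = 0.143169, running G = 3.461041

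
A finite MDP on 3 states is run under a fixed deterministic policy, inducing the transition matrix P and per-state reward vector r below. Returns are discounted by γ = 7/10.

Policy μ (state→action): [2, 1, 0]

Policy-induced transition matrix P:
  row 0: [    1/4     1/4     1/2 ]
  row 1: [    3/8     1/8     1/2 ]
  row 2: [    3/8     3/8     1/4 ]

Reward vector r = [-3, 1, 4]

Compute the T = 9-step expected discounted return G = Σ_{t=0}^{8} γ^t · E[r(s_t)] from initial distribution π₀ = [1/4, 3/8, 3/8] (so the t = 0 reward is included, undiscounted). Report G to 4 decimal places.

t=0: π = [0.2500, 0.3750, 0.3750], E[r] = 1.1250, γ^t·E[r] = 1.125000, running G = 1.125000
t=1: π = [0.3438, 0.2500, 0.4063], E[r] = 0.8438, γ^t·E[r] = 0.590625, running G = 1.715625
t=2: π = [0.3320, 0.2695, 0.3984], E[r] = 0.8672, γ^t·E[r] = 0.424922, running G = 2.140547
t=3: π = [0.3335, 0.2661, 0.4004], E[r] = 0.8672, γ^t·E[r] = 0.297445, running G = 2.437992
t=4: π = [0.3333, 0.2668, 0.3999], E[r] = 0.8665, γ^t·E[r] = 0.208036, running G = 2.646028
t=5: π = [0.3333, 0.2666, 0.4000], E[r] = 0.8667, γ^t·E[r] = 0.145671, running G = 2.791699
t=6: π = [0.3333, 0.2667, 0.4000], E[r] = 0.8666, γ^t·E[r] = 0.101960, running G = 2.893660
t=7: π = [0.3333, 0.2667, 0.4000], E[r] = 0.8667, γ^t·E[r] = 0.071374, running G = 2.965034
t=8: π = [0.3333, 0.2667, 0.4000], E[r] = 0.8667, γ^t·E[r] = 0.049962, running G = 3.014995

G = 3.0150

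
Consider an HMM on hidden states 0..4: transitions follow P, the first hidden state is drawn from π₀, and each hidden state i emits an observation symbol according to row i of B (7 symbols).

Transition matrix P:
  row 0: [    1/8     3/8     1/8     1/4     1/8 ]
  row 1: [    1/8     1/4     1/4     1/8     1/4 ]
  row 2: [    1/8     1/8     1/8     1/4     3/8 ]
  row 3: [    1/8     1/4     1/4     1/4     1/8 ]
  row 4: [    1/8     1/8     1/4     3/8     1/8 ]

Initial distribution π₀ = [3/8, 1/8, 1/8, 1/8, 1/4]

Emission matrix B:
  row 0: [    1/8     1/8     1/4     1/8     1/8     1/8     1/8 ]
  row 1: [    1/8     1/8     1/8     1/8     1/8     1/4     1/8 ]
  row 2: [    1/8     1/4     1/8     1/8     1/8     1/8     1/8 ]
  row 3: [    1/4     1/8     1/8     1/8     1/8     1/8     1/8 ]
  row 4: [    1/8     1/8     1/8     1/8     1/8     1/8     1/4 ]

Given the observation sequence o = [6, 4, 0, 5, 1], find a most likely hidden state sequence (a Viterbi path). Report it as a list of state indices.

path = [4, 3, 3, 1, 2]

t=0: δ = [4.688e-02, 1.562e-02, 1.562e-02, 1.562e-02, 6.250e-02]  (obs o_0=6)
t=1: δ = [9.766e-04, 2.197e-03, 1.953e-03, 2.930e-03, 9.766e-04]  ψ = [4, 0, 4, 4, 4]  (obs o_1=4)
t=2: δ = [4.578e-05, 9.155e-05, 9.155e-05, 1.831e-04, 9.155e-05]  ψ = [3, 3, 3, 3, 2]  (obs o_2=0)
t=3: δ = [2.861e-06, 1.144e-05, 5.722e-06, 5.722e-06, 4.292e-06]  ψ = [3, 3, 3, 3, 2]  (obs o_3=5)
t=4: δ = [1.788e-07, 3.576e-07, 7.153e-07, 2.012e-07, 3.576e-07]  ψ = [1, 1, 1, 4, 1]  (obs o_4=1)
backtrack: best end state = 2; path = [4, 3, 3, 1, 2]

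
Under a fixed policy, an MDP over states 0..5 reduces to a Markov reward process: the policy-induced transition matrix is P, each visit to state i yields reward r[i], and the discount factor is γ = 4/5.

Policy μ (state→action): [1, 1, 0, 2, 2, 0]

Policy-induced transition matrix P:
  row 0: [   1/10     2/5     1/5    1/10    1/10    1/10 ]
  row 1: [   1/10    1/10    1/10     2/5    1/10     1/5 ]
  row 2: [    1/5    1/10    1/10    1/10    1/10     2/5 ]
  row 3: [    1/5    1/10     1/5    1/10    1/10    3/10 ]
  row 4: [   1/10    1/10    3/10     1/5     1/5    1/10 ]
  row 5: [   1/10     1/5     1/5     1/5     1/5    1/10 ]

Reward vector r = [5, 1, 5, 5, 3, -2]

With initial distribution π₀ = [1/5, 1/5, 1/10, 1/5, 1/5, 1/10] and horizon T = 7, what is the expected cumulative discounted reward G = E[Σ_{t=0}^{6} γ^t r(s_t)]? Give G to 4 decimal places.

t=0: π = [0.2000, 0.2000, 0.1000, 0.2000, 0.2000, 0.1000], E[r] = 3.1000, γ^t·E[r] = 3.100000, running G = 3.100000
t=1: π = [0.1300, 0.1700, 0.1900, 0.1900, 0.1300, 0.1900], E[r] = 2.7300, γ^t·E[r] = 2.184000, running G = 5.284000
t=2: π = [0.1380, 0.1580, 0.1770, 0.1830, 0.1320, 0.2120], E[r] = 2.6200, γ^t·E[r] = 1.676800, running G = 6.960800
t=3: π = [0.1360, 0.1626, 0.1797, 0.1818, 0.1344, 0.2055], E[r] = 2.6423, γ^t·E[r] = 1.352858, running G = 8.313658
t=4: π = [0.1362, 0.1614, 0.1792, 0.1828, 0.1340, 0.2065], E[r] = 2.6409, γ^t·E[r] = 1.081717, running G = 9.395374
t=5: π = [0.1362, 0.1615, 0.1793, 0.1825, 0.1341, 0.2065], E[r] = 2.6407, γ^t·E[r] = 0.865318, running G = 10.260692
t=6: π = [0.1362, 0.1615, 0.1793, 0.1825, 0.1341, 0.2064], E[r] = 2.6408, γ^t·E[r] = 0.692263, running G = 10.952955

G = 10.9530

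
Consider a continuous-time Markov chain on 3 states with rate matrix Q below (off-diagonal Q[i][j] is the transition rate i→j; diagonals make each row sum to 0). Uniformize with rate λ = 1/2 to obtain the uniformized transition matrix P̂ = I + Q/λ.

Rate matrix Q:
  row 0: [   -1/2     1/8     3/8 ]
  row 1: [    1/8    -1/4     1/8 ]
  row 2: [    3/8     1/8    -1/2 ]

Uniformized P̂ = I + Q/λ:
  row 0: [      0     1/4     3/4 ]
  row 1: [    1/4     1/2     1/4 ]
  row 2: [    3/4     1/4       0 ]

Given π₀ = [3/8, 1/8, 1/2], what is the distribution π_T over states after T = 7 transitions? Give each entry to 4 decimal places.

π = [0.3417, 0.3333, 0.3250]

t=0: π = [0.3750, 0.1250, 0.5000]
t=1: π = [0.4063, 0.2813, 0.3125]
t=2: π = [0.3047, 0.3203, 0.3750]
t=3: π = [0.3613, 0.3301, 0.3086]
t=4: π = [0.3140, 0.3325, 0.3535]
t=5: π = [0.3483, 0.3331, 0.3186]
t=6: π = [0.3222, 0.3333, 0.3445]
t=7: π = [0.3417, 0.3333, 0.3250]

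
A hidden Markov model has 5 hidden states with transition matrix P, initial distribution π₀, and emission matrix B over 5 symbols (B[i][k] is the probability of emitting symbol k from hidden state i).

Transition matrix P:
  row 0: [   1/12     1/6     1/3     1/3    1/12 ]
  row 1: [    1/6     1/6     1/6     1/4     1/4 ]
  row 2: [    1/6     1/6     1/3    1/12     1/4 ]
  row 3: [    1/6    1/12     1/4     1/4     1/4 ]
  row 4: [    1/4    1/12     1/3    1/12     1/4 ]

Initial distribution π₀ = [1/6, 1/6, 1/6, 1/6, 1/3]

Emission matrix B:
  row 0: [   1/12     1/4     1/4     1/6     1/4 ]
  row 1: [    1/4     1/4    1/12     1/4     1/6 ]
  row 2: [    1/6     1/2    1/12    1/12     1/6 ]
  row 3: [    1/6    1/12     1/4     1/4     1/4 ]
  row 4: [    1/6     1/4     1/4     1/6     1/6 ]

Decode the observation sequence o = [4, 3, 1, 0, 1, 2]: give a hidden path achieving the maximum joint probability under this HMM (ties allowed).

path = [0, 3, 2, 2, 2, 4]

t=0: δ = [4.167e-02, 2.778e-02, 2.778e-02, 4.167e-02, 5.556e-02]  (obs o_0=4)
t=1: δ = [2.315e-03, 1.736e-03, 1.543e-03, 3.472e-03, 2.315e-03]  ψ = [4, 0, 4, 0, 4]  (obs o_1=3)
t=2: δ = [1.447e-04, 9.645e-05, 4.340e-04, 7.234e-05, 2.170e-04]  ψ = [3, 0, 3, 3, 3]  (obs o_2=1)
t=3: δ = [6.028e-06, 1.808e-05, 2.411e-05, 8.038e-06, 1.808e-05]  ψ = [2, 2, 2, 0, 2]  (obs o_3=0)
t=4: δ = [1.130e-06, 1.005e-06, 4.019e-06, 3.768e-07, 1.507e-06]  ψ = [4, 2, 2, 1, 2]  (obs o_4=1)
t=5: δ = [1.674e-07, 5.582e-08, 1.116e-07, 9.419e-08, 2.512e-07]  ψ = [2, 2, 2, 0, 2]  (obs o_5=2)
backtrack: best end state = 4; path = [0, 3, 2, 2, 2, 4]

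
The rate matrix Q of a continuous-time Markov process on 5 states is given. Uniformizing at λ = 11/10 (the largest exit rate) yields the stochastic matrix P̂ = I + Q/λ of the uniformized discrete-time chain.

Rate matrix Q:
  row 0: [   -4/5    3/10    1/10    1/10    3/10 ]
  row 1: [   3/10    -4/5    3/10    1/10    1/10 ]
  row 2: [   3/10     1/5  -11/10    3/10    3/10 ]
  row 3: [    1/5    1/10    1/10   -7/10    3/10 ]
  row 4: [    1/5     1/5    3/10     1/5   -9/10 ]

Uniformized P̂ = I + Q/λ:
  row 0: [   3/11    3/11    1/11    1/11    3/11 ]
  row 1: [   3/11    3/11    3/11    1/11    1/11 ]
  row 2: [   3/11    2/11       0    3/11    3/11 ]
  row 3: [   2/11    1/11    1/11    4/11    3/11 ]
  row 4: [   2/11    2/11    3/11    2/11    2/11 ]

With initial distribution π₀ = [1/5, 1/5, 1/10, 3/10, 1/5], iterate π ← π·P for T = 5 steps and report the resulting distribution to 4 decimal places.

t=0: π = [0.2000, 0.2000, 0.1000, 0.3000, 0.2000]
t=1: π = [0.2273, 0.1909, 0.1545, 0.2091, 0.2182]
t=2: π = [0.2339, 0.2008, 0.1512, 0.1959, 0.2182]
t=3: π = [0.2351, 0.2035, 0.1533, 0.1917, 0.2164]
t=4: π = [0.2356, 0.2043, 0.1533, 0.1907, 0.2161]
t=5: π = [0.2357, 0.2045, 0.1534, 0.1904, 0.2159]

π = [0.2357, 0.2045, 0.1534, 0.1904, 0.2159]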